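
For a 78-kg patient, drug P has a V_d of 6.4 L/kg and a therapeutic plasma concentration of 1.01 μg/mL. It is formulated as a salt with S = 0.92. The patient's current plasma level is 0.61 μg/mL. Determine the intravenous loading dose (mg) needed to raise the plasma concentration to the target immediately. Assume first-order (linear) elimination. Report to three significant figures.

Total Vd = 6.4 × 78 = 499.2 L
Concentration deficit ΔC = 1.01 − 0.61 = 0.4000 mg/L
LD = Vd × ΔC / S = 499.2 × 0.4000 / 0.92 = 217.0 mg

217 mg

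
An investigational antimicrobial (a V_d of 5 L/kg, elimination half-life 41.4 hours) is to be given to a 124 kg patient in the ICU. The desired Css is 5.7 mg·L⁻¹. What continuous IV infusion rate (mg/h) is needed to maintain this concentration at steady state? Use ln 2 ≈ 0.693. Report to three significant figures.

Vd = 5 L/kg × 124 kg = 620.0 L
k = 0.693/41.4 = 0.01674 h⁻¹, so CL = k·Vd = 0.01674 × 620.0 = 10.38 L/h
Infusion rate = CL × Css = 10.38 × 5.7 = 59.17 mg/h

59.2 mg/h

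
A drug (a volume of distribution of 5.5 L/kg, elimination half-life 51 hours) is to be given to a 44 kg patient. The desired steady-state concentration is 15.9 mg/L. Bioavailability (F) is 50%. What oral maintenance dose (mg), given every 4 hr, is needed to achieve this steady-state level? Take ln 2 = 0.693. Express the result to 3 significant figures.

418 mg

Total Vd = 5.5 × 44 = 242.0 L
CL = ln 2 · Vd / t½ = 0.693 × 242.0 / 51 = 3.288 L/h
D = CL × Css × τ / F = 3.288 × 15.9 × 4 / 0.5 = 418.2 mg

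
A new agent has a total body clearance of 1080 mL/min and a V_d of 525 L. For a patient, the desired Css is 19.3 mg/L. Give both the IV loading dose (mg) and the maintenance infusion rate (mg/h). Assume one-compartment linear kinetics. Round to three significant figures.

LD = Vd · C_target = 525.0 × 19.3 = 10130 mg
Convert clearance: 1080 mL/min × 60 min/h ÷ 1000 mL/L = 64.80 L/h
Infusion rate = 64.80 L/h × 19.3 mg/L = 1251 mg/h

(a) 10100 mg; (b) 1250 mg/h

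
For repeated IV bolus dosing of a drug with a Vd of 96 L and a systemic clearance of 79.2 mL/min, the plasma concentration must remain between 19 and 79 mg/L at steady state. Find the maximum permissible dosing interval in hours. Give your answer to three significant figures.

28.8 h

CL = 79.2 mL/min = 79.2 × 0.06 = 4.752 L/h
k = CL / Vd = 4.752 / 96.00 = 0.04950 h⁻¹
Between IV bolus doses, concentration decays as C = C₀·e^(−kτ), so C_peak/C_trough = e^(kτ).
τ_max = ln(C_peak/C_trough) / k = ln(79/19) / 0.04950 = 1.425 / 0.04950 = 28.79 h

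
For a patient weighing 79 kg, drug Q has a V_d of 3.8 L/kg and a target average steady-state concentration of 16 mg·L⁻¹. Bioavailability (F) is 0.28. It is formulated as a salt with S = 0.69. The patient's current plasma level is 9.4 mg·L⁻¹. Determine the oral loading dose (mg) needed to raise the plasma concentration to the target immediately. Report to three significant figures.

10300 mg

Vd(total) = 79 kg × 3.8 L/kg = 300.2 L
Concentration deficit ΔC = 16 − 9.4 = 6.600 mg/L
LD = Vd × ΔC / F / S = 300.2 × 6.600 / 0.28 / 0.69 = 10260 mg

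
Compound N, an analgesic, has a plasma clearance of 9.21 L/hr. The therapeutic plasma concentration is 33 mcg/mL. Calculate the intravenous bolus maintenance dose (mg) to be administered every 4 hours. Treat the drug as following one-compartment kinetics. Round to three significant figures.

1220 mg

D = CL × Css × τ = 9.210 × 33 × 4 = 1216 mg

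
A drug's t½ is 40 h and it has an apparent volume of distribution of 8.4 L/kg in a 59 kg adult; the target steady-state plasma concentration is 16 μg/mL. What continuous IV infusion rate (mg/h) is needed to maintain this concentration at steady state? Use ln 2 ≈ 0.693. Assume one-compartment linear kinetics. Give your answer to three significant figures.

137 mg/h

Vd = 8.4 L/kg × 59 kg = 495.6 L
k = 0.693/40 = 0.01733 h⁻¹, so CL = k·Vd = 0.01733 × 495.6 = 8.589 L/h
Infusion rate = CL × Css = 8.589 × 16 = 137.4 mg/h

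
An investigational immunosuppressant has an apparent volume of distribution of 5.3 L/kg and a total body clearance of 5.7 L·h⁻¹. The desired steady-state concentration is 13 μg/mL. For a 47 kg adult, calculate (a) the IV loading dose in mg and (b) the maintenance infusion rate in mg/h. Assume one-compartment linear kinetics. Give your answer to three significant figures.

(a) 3240 mg; (b) 74.1 mg/h

Total Vd = 5.3 × 47 = 249.1 L
LD = Vd · C_target = 249.1 × 13 = 3238 mg
Maintenance infusion rate = CL × Css = 5.700 × 13 = 74.10 mg/h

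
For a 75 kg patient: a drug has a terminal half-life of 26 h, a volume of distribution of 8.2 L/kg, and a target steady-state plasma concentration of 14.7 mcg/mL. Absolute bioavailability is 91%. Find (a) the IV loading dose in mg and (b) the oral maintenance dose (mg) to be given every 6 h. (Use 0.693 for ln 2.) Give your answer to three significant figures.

Vd = 8.2 L/kg × 75 kg = 615.0 L
LD = Vd × C = 615.0 × 14.7 = 9041 mg
CL = 0.693 × Vd / t½ = 0.693 × 615.0 / 26 = 16.39 L/h
D = CL × Css × τ / F = 16.39 × 14.7 × 6 / 0.91 = 1589 mg

(a) 9040 mg; (b) 1590 mg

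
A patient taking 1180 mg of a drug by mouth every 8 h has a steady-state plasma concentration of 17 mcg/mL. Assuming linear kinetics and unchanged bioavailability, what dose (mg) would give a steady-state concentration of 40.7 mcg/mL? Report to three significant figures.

2830 mg

For first-order elimination, Css ∝ F·D/(CL·τ); F and CL are unchanged, so Css ∝ D/τ.
D₂ = D₁ × (Css,target / Css,current) = 1180 × 40.7/17 = 2825 mg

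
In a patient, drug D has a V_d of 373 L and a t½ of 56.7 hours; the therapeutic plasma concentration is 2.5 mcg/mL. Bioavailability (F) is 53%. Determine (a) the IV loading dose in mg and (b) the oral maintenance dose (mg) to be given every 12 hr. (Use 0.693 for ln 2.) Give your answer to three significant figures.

(a) 933 mg; (b) 258 mg

LD = Vd × C = 373.0 × 2.5 = 932.5 mg
CL = 0.693 × Vd / t½ = 0.693 × 373.0 / 56.7 = 4.559 L/h
D = CL × Css × τ / F = 4.559 × 2.5 × 12 / 0.53 = 258.1 mg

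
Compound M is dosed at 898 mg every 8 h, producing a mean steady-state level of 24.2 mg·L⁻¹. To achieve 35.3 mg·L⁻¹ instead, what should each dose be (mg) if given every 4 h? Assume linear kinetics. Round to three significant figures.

655 mg

For first-order elimination, Css ∝ F·D/(CL·τ); F and CL are unchanged, so Css ∝ D/τ.
D₂ = D₁ × (Css,target / Css,current) × (τ₂/τ₁) = 898 × (35.3/24.2) × (4/8) = 654.9 mg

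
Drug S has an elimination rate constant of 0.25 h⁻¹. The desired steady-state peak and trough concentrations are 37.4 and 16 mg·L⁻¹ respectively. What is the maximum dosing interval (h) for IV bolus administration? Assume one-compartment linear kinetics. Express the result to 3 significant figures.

3.40 h

Between IV bolus doses, concentration decays as C = C₀·e^(−kτ), so C_peak/C_trough = e^(kτ).
τ_max = ln(C_peak/C_trough) / k = ln(37.4/16) / 0.2500 = 0.8491 / 0.2500 = 3.396 h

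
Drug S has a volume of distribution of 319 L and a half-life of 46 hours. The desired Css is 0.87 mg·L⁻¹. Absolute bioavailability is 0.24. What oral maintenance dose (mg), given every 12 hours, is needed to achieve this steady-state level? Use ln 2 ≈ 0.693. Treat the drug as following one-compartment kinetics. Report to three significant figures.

CL = ln 2 · Vd / t½ = 0.693 × 319.0 / 46 = 4.806 L/h
D = CL × Css × τ / F = 4.806 × 0.87 × 12 / 0.24 = 209.1 mg

209 mg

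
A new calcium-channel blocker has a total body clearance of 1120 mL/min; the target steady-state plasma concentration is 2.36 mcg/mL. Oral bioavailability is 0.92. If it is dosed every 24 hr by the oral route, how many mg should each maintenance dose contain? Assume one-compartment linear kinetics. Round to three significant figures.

Convert clearance: 1120 mL/min × 60 min/h ÷ 1000 mL/L = 67.20 L/h
D = CL × Css × τ / F = 67.20 × 2.36 × 24 / 0.92 = 4137 mg

4140 mg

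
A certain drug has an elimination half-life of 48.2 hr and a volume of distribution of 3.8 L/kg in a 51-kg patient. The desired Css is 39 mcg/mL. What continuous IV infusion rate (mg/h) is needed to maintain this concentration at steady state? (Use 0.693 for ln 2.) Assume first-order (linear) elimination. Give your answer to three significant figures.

Vd = 3.8 L/kg × 51 kg = 193.8 L
CL = 0.693 × Vd / t½ = 0.693 × 193.8 / 48.2 = 2.786 L/h
Infusion rate = CL × Css = 2.786 × 39 = 108.7 mg/h

109 mg/h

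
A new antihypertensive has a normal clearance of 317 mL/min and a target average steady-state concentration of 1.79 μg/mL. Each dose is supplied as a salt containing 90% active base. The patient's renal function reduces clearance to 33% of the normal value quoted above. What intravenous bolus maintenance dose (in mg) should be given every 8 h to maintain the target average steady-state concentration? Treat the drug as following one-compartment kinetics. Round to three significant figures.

99.9 mg

Convert clearance: 317 mL/min × 60 min/h ÷ 1000 mL/L = 19.02 L/h
Patient clearance = 0.33 × 19.02 = 6.277 L/h
D = CL × Css × τ / S = 6.277 × 1.79 × 8 / 0.9 = 99.87 mg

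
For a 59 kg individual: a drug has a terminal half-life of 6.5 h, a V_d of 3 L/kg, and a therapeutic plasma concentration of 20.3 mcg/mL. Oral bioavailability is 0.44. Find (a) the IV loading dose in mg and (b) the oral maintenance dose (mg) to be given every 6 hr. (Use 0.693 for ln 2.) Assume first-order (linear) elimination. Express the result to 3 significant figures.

(a) 3590 mg; (b) 5220 mg

Vd = 3 L/kg × 59 kg = 177.0 L
LD = Vd × C = 177.0 × 20.3 = 3593 mg
CL = 0.693 × Vd / t½ = 0.693 × 177.0 / 6.5 = 18.87 L/h
D = CL × Css × τ / F = 18.87 × 20.3 × 6 / 0.44 = 5224 mg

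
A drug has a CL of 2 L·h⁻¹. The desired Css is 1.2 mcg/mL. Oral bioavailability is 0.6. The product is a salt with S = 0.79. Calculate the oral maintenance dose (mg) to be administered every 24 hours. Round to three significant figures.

122 mg

D = CL × Css × τ / F / S = 2.000 × 1.2 × 24 / 0.6 / 0.79 = 121.5 mg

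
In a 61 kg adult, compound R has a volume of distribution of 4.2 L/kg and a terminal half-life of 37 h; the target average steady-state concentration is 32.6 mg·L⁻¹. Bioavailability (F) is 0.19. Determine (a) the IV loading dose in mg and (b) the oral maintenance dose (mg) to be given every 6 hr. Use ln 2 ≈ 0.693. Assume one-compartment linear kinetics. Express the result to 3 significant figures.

Total Vd = 4.2 × 61 = 256.2 L
LD = Vd × C = 256.2 × 32.6 = 8352 mg
CL = 0.693 × Vd / t½ = 0.693 × 256.2 / 37 = 4.799 L/h
D = CL × Css × τ / F = 4.799 × 32.6 × 6 / 0.19 = 4940 mg

(a) 8350 mg; (b) 4940 mg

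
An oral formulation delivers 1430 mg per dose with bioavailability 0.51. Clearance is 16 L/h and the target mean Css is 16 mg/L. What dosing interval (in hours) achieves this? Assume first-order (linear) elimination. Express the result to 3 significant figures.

2.85 h

F·D/τ = CL·Css → τ = F·D / (CL·Css).
τ = 0.51 × 1430 / (16 × 16) = 2.849 h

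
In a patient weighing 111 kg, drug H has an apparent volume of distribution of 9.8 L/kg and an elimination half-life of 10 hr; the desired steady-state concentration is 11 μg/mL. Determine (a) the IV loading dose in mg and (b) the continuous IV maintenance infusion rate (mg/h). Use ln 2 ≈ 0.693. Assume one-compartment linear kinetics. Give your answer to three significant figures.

Vd = 9.8 L/kg × 111 kg = 1088 L
LD = Vd × C = 1088 × 11 = 11970 mg
CL = 0.693 × Vd / t½ = 0.693 × 1088 / 10 = 75.40 L/h
Infusion rate = CL × Css = 75.40 × 11 = 829.4 mg/h

(a) 12000 mg; (b) 829 mg/h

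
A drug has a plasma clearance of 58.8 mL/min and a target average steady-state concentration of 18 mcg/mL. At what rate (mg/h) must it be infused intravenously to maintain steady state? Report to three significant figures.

63.5 mg/h

CL = 58.8 mL/min × 60/1000 = 3.528 L/h
At steady state, infusion rate equals elimination rate: rate in = CL × Css.
Rate = CL × Css = 3.528 × 18 = 63.50 mg/h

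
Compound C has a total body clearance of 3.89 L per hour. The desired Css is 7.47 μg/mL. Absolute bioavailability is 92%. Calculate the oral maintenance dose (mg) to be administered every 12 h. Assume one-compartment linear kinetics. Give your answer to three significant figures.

379 mg

D = CL × Css × τ / F = 3.890 × 7.47 × 12 / 0.92 = 379.0 mg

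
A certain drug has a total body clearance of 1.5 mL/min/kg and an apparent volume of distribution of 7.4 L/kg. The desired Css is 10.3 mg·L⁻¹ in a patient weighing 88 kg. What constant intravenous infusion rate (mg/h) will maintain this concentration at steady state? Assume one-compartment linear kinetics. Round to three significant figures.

CL = 1.5 mL/min/kg × 88 kg = 132.0 mL/min = 132.0 × 60/1000 = 7.920 L/h
Rate = CL × Css = 7.920 × 10.3 = 81.58 mg/h

81.6 mg/h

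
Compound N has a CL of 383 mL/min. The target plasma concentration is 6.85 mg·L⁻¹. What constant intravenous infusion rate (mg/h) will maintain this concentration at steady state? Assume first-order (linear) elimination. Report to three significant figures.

157 mg/h

CL = 383 mL/min = 383 × 0.06 = 22.98 L/h
R₀ = 22.98 × 6.85 = 157.4 mg/h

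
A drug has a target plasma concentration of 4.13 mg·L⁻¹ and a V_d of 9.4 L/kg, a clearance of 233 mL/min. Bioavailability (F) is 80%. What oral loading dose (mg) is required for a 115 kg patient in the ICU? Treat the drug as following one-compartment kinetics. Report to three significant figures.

5580 mg

Total Vd = 9.4 × 115 = 1081 L
LD = Vd × C / F = 1081 × 4.130 / 0.8 = 5581 mg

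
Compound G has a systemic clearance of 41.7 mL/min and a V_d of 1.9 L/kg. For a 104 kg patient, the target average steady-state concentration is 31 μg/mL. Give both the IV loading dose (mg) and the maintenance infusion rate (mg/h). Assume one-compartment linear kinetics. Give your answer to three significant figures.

(a) 6130 mg; (b) 77.6 mg/h

Vd(total) = 104 kg × 1.9 L/kg = 197.6 L
LD = Vd · C_target = 197.6 × 31 = 6126 mg
Convert clearance: 41.7 mL/min × 60 min/h ÷ 1000 mL/L = 2.502 L/h
Infusion rate = 2.502 L/h × 31 mg/L = 77.56 mg/h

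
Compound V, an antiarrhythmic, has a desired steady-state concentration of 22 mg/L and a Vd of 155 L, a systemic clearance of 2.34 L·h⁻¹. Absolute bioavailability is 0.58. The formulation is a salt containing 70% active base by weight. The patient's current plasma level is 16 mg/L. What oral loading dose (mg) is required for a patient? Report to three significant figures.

2290 mg

The loading dose fills Vd to the target concentration; clearance is irrelevant here.
Concentration deficit ΔC = 22 − 16 = 6.000 mg/L
LD = Vd × ΔC / F / S = 155.0 × 6.000 / 0.58 / 0.7 = 2291 mg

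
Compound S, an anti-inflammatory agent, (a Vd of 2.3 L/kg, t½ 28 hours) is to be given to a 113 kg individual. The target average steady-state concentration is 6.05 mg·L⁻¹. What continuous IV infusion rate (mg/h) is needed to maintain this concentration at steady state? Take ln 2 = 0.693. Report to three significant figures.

38.9 mg/h

Vd(total) = 113 kg × 2.3 L/kg = 259.9 L
CL = 0.693 × Vd / t½ = 0.693 × 259.9 / 28 = 6.433 L/h
Infusion rate = CL × Css = 6.433 × 6.05 = 38.92 mg/h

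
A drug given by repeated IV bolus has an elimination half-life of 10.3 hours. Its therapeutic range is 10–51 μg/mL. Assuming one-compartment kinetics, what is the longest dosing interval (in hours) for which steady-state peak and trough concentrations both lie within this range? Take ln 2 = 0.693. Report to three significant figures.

24.2 h

k = 0.693 / t½ = 0.693 / 10.3 = 0.06728 h⁻¹
Between IV bolus doses, concentration decays as C = C₀·e^(−kτ), so C_peak/C_trough = e^(kτ).
τ_max = ln(C_peak/C_trough) / k = ln(51/10) / 0.06728 = 1.629 / 0.06728 = 24.21 h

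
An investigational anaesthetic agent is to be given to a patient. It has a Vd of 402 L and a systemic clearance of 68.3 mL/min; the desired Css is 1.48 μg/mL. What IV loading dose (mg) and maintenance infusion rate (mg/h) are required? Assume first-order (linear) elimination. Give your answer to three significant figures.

(a) 595 mg; (b) 6.07 mg/h

Loading: fill Vd to C_target → 402.0 L × 1.48 mg/L = 595.0 mg
CL = 68.3 mL/min = 68.3 × 0.06 = 4.098 L/h
Maintenance: replace elimination → rate = CL × Css = 4.098 × 1.48 = 6.065 mg/h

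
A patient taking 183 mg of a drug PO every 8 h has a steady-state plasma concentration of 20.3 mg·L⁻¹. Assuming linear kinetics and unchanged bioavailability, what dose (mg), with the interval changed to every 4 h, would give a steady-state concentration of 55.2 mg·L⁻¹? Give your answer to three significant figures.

249 mg

With linear kinetics, Css is proportional to dose rate (D/τ) at fixed clearance.
D₂ = D₁ × (Css,target / Css,current) × (τ₂/τ₁) = 183 × (55.2/20.3) × (4/8) = 248.8 mg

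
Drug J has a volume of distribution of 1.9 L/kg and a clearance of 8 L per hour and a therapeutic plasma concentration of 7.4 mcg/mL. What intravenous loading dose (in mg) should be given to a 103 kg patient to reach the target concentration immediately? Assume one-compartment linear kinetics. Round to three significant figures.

1450 mg

Total Vd = 1.9 × 103 = 195.7 L
The loading dose fills Vd to the target concentration.
LD = Vd × C = 195.7 × 7.400 = 1448 mg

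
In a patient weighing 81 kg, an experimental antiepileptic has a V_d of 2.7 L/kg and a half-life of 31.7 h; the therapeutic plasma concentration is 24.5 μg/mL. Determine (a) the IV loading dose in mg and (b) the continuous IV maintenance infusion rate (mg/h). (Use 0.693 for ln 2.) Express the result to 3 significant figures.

Total Vd = 2.7 × 81 = 218.7 L
LD = Vd × C = 218.7 × 24.5 = 5358 mg
CL = 0.693 × Vd / t½ = 0.693 × 218.7 / 31.7 = 4.781 L/h
Infusion rate = CL × Css = 4.781 × 24.5 = 117.1 mg/h

(a) 5360 mg; (b) 117 mg/h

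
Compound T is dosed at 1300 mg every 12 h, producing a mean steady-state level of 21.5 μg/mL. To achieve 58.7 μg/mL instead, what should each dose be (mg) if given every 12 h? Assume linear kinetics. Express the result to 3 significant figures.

3550 mg

With linear kinetics, Css is proportional to dose rate (D/τ) at fixed clearance.
D₂ = D₁ × (Css,target / Css,current) = 1300 × 58.7/21.5 = 3549 mg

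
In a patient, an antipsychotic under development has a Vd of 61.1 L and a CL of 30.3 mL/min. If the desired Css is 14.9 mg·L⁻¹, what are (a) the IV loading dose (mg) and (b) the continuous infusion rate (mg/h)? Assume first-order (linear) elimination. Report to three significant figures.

LD = Vd · C_target = 61.10 × 14.9 = 910.4 mg
CL = 30.3 mL/min × 60/1000 = 1.818 L/h
Maintenance: replace elimination → rate = CL × Css = 1.818 × 14.9 = 27.09 mg/h

(a) 910 mg; (b) 27.1 mg/h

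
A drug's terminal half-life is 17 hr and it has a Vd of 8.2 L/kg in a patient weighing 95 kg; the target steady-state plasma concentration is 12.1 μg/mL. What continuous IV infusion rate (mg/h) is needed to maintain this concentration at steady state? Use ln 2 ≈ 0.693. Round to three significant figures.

384 mg/h

Vd = 8.2 L/kg × 95 kg = 779.0 L
CL = ln 2 · Vd / t½ = 0.693 × 779.0 / 17 = 31.76 L/h
Infusion rate = CL × Css = 31.76 × 12.1 = 384.3 mg/h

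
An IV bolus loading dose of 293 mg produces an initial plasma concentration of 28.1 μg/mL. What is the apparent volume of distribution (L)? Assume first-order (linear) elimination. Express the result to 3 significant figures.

10.4 L

Immediately after an IV bolus, C₀ = Dose / Vd, so Vd = Dose / C₀.
Vd = 293 / 28.1 = 10.43 L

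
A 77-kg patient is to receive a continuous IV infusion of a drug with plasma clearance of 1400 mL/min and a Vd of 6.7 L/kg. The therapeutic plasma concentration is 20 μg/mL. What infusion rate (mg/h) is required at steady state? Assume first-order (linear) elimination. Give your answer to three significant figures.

1680 mg/h

Convert clearance: 1400 mL/min × 60 min/h ÷ 1000 mL/L = 84.00 L/h
Rate = CL × Css = 84.00 × 20 = 1680 mg/h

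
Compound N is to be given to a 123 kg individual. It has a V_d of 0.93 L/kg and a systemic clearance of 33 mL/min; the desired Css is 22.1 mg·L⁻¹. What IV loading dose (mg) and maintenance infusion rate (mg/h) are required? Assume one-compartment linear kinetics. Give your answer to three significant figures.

Total Vd = 0.93 × 123 = 114.4 L
Loading: fill Vd to C_target → 114.4 L × 22.1 mg/L = 2528 mg
CL = 33 mL/min × 60/1000 = 1.980 L/h
Infusion rate = 1.980 L/h × 22.1 mg/L = 43.76 mg/h

(a) 2530 mg; (b) 43.8 mg/h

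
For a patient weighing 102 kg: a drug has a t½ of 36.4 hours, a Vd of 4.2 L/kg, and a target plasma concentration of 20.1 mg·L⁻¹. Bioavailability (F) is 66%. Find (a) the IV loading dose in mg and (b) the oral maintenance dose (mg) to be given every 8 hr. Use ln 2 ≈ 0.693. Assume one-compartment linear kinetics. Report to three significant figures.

(a) 8610 mg; (b) 1990 mg

Vd = 4.2 L/kg × 102 kg = 428.4 L
LD = Vd × C = 428.4 × 20.1 = 8611 mg
CL = 0.693 × Vd / t½ = 0.693 × 428.4 / 36.4 = 8.156 L/h
D = CL × Css × τ / F = 8.156 × 20.1 × 8 / 0.66 = 1987 mg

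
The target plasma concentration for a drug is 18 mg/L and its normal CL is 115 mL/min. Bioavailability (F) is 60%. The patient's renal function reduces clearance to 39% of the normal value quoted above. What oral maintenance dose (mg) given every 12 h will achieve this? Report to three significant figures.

CL = 115 mL/min = 115 × 0.06 = 6.900 L/h
Patient clearance = 0.39 × 6.900 = 2.691 L/h
D = CL × Css × τ / F = 2.691 × 18 × 12 / 0.6 = 968.8 mg

969 mg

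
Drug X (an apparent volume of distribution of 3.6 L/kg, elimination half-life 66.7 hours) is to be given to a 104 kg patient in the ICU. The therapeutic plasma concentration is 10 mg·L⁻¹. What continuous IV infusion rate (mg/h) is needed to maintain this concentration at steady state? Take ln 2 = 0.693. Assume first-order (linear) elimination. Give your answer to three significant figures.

Vd(total) = 104 kg × 3.6 L/kg = 374.4 L
CL = ln 2 · Vd / t½ = 0.693 × 374.4 / 66.7 = 3.890 L/h
Infusion rate = CL × Css = 3.890 × 10 = 38.90 mg/h

38.9 mg/h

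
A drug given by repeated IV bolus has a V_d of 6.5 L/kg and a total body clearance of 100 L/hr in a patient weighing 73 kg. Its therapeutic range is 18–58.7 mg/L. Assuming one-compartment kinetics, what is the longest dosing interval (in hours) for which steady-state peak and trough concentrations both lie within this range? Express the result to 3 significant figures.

5.61 h

Vd = 6.5 L/kg × 73 kg = 474.5 L
k = CL / Vd = 100.0 / 474.5 = 0.2107 h⁻¹
Between IV bolus doses, concentration decays as C = C₀·e^(−kτ), so C_peak/C_trough = e^(kτ).
τ_max = ln(C_peak/C_trough) / k = ln(58.7/18) / 0.2107 = 1.182 / 0.2107 = 5.610 h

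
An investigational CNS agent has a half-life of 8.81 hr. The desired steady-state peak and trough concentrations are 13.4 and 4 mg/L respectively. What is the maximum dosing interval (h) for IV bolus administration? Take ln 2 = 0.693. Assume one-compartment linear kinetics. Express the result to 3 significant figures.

k = 0.693 / t½ = 0.693 / 8.81 = 0.07866 h⁻¹
Between IV bolus doses, concentration decays as C = C₀·e^(−kτ), so C_peak/C_trough = e^(kτ).
τ_max = ln(C_peak/C_trough) / k = ln(13.4/4) / 0.07866 = 1.209 / 0.07866 = 15.37 h

15.4 h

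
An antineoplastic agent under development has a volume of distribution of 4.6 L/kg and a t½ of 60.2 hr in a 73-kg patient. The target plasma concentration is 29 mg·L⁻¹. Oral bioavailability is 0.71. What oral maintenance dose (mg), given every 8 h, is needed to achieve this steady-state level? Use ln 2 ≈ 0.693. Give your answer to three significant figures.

Vd(total) = 73 kg × 4.6 L/kg = 335.8 L
k = 0.693/60.2 = 0.01151 h⁻¹, so CL = k·Vd = 0.01151 × 335.8 = 3.865 L/h
D = CL × Css × τ / F = 3.865 × 29 × 8 / 0.71 = 1263 mg

1260 mg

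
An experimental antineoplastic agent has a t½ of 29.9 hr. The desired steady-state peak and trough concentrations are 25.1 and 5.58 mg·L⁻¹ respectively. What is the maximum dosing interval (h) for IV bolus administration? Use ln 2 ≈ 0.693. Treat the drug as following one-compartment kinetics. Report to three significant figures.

64.9 h

k = 0.693 / t½ = 0.693 / 29.9 = 0.02318 h⁻¹
Between IV bolus doses, concentration decays as C = C₀·e^(−kτ), so C_peak/C_trough = e^(kτ).
τ_max = ln(C_peak/C_trough) / k = ln(25.1/5.58) / 0.02318 = 1.504 / 0.02318 = 64.88 h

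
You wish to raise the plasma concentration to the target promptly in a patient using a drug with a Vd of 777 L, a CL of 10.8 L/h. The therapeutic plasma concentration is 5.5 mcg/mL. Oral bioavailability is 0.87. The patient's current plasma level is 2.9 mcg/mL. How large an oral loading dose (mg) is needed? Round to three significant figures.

Concentration deficit ΔC = 5.5 − 2.9 = 2.600 mg/L
LD = Vd × ΔC / F = 777.0 × 2.600 / 0.87 = 2322 mg

2320 mg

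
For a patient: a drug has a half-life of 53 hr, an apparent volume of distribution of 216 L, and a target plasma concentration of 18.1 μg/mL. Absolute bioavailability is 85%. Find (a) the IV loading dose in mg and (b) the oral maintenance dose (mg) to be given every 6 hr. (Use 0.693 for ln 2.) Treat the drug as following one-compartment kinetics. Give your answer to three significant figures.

(a) 3910 mg; (b) 361 mg

LD = Vd × C = 216.0 × 18.1 = 3910 mg
CL = 0.693 × Vd / t½ = 0.693 × 216.0 / 53 = 2.824 L/h
D = CL × Css × τ / F = 2.824 × 18.1 × 6 / 0.85 = 360.8 mg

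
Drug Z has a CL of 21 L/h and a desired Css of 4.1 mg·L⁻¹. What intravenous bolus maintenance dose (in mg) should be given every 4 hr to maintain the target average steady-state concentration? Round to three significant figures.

344 mg

D = CL × Css × τ = 21.00 × 4.1 × 4 = 344.4 mg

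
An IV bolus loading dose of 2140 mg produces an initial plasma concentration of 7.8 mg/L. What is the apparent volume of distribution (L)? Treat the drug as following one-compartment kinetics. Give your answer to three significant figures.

Immediately after an IV bolus, C₀ = Dose / Vd, so Vd = Dose / C₀.
Vd = 2140 / 7.8 = 274.4 L

274 L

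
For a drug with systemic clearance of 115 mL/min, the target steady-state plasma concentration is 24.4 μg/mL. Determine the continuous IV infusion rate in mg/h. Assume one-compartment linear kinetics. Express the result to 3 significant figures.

Convert clearance: 115 mL/min × 60 min/h ÷ 1000 mL/L = 6.900 L/h
At steady state, infusion rate equals elimination rate: rate in = CL × Css.
R₀ = 6.900 × 24.4 = 168.4 mg/h

168 mg/h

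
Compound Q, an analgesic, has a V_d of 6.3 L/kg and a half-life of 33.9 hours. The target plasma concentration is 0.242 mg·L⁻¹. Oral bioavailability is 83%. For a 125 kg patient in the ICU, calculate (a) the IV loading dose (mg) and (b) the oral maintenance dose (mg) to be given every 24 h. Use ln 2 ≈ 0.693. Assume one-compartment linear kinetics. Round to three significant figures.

Vd = 6.3 L/kg × 125 kg = 787.5 L
LD = Vd × C = 787.5 × 0.242 = 190.6 mg
CL = 0.693 × Vd / t½ = 0.693 × 787.5 / 33.9 = 16.10 L/h
D = CL × Css × τ / F = 16.10 × 0.242 × 24 / 0.83 = 112.7 mg

(a) 191 mg; (b) 113 mg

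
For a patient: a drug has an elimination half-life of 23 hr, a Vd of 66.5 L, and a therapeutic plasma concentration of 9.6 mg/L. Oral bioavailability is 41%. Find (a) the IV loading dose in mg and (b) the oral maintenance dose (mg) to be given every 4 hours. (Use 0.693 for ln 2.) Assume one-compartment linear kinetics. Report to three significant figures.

(a) 638 mg; (b) 188 mg

LD = Vd × C = 66.50 × 9.6 = 638.4 mg
CL = 0.693 × Vd / t½ = 0.693 × 66.50 / 23 = 2.004 L/h
D = CL × Css × τ / F = 2.004 × 9.6 × 4 / 0.41 = 187.7 mg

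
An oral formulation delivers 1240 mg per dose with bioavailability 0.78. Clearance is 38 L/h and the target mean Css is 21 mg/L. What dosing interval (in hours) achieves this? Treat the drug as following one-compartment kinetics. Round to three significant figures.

F·D/τ = CL·Css → τ = F·D / (CL·Css).
τ = 0.78 × 1240 / (38 × 21) = 1.212 h

1.21 h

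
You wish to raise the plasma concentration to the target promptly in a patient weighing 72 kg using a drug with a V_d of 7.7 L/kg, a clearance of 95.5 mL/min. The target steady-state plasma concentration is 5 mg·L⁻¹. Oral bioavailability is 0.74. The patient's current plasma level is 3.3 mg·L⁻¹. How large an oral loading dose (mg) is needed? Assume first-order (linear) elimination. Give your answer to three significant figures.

1270 mg

Vd(total) = 72 kg × 7.7 L/kg = 554.4 L
Concentration deficit ΔC = 5 − 3.3 = 1.700 mg/L
LD = Vd × ΔC / F = 554.4 × 1.700 / 0.74 = 1274 mg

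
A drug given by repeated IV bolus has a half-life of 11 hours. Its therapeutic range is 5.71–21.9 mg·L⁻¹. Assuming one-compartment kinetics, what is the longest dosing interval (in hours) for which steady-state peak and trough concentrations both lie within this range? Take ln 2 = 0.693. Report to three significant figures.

k = 0.693 / t½ = 0.693 / 11 = 0.06300 h⁻¹
Between IV bolus doses, concentration decays as C = C₀·e^(−kτ), so C_peak/C_trough = e^(kτ).
τ_max = ln(C_peak/C_trough) / k = ln(21.9/5.71) / 0.06300 = 1.344 / 0.06300 = 21.33 h

21.3 h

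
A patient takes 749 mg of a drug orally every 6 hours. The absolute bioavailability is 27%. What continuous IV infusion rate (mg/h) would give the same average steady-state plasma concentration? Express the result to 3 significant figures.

Equivalent systemic input: infusion rate = F·D/τ.
Rate = 0.27 × 749 / 6 = 33.71 mg/h

33.7 mg/h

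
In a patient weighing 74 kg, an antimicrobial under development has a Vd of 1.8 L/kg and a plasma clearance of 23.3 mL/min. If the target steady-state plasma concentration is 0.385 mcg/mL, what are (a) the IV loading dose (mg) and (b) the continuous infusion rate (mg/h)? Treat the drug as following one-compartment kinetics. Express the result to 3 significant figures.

(a) 51.3 mg; (b) 0.538 mg/h

Vd(total) = 74 kg × 1.8 L/kg = 133.2 L
Loading dose = Vd × C = 133.2 × 0.385 = 51.28 mg
CL = 23.3 mL/min × 60/1000 = 1.398 L/h
Infusion rate = 1.398 L/h × 0.385 mg/L = 0.5382 mg/h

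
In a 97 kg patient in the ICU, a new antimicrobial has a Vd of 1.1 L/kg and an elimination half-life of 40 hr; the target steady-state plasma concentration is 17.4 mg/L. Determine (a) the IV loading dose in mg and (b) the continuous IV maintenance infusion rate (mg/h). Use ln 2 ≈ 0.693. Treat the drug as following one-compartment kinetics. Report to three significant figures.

Vd = 1.1 L/kg × 97 kg = 106.7 L
LD = Vd × C = 106.7 × 17.4 = 1857 mg
CL = 0.693 × Vd / t½ = 0.693 × 106.7 / 40 = 1.849 L/h
Infusion rate = CL × Css = 1.849 × 17.4 = 32.17 mg/h

(a) 1860 mg; (b) 32.2 mg/h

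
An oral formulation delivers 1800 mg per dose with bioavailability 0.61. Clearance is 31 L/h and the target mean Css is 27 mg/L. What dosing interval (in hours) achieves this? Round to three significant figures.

F·D/τ = CL·Css → τ = F·D / (CL·Css).
τ = 0.61 × 1800 / (31 × 27) = 1.312 h

1.31 h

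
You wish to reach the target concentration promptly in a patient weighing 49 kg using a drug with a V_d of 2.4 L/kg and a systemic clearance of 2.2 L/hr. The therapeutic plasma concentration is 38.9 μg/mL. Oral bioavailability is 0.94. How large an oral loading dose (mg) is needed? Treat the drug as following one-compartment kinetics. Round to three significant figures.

4870 mg

Vd = 2.4 L/kg × 49 kg = 117.6 L
The loading dose fills Vd to the target concentration.
LD = Vd × C / F = 117.6 × 38.90 / 0.94 = 4867 mg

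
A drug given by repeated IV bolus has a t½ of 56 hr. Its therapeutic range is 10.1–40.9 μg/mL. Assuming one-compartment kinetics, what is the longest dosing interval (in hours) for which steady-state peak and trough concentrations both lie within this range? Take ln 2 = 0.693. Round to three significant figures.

113 h

k = 0.693 / t½ = 0.693 / 56 = 0.01238 h⁻¹
Between IV bolus doses, concentration decays as C = C₀·e^(−kτ), so C_peak/C_trough = e^(kτ).
τ_max = ln(C_peak/C_trough) / k = ln(40.9/10.1) / 0.01238 = 1.399 / 0.01238 = 113.0 h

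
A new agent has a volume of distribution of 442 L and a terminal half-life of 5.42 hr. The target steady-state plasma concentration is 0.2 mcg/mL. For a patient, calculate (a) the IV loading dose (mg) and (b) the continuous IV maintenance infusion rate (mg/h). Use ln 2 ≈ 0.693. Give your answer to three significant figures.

LD = Vd × C = 442.0 × 0.2 = 88.40 mg
CL = 0.693 × Vd / t½ = 0.693 × 442.0 / 5.42 = 56.51 L/h
Infusion rate = CL × Css = 56.51 × 0.2 = 11.30 mg/h

(a) 88.4 mg; (b) 11.3 mg/h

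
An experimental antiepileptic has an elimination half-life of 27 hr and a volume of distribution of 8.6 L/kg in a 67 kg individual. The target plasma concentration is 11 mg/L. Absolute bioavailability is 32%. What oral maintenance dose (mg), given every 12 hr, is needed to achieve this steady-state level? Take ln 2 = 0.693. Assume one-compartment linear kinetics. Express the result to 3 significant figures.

6100 mg

Vd(total) = 67 kg × 8.6 L/kg = 576.2 L
CL = ln 2 · Vd / t½ = 0.693 × 576.2 / 27 = 14.79 L/h
D = CL × Css × τ / F = 14.79 × 11 × 12 / 0.32 = 6101 mg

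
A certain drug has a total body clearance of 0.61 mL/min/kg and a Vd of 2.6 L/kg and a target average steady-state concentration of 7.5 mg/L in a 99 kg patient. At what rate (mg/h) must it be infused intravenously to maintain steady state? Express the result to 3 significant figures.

CL = 0.61 mL/min/kg × 99 kg = 60.39 mL/min = 60.39 × 60/1000 = 3.623 L/h
At steady state, infusion rate equals elimination rate: rate in = CL × Css.
Infusion rate = CL · Css = 3.623 L/h × 7.5 mg/L = 27.17 mg/h

27.2 mg/h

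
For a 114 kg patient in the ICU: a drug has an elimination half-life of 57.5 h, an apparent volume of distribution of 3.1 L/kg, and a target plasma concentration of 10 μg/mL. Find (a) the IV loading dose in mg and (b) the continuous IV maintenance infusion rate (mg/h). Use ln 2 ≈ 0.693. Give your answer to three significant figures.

Vd(total) = 114 kg × 3.1 L/kg = 353.4 L
LD = Vd × C = 353.4 × 10 = 3534 mg
CL = 0.693 × Vd / t½ = 0.693 × 353.4 / 57.5 = 4.259 L/h
Infusion rate = CL × Css = 4.259 × 10 = 42.59 mg/h

(a) 3530 mg; (b) 42.6 mg/h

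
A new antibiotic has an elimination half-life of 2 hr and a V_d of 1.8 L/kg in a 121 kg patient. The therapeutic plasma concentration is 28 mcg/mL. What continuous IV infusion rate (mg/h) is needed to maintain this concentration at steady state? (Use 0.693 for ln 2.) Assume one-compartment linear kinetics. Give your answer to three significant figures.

Vd(total) = 121 kg × 1.8 L/kg = 217.8 L
CL = 0.693 × Vd / t½ = 0.693 × 217.8 / 2 = 75.47 L/h
Infusion rate = CL × Css = 75.47 × 28 = 2113 mg/h

2110 mg/h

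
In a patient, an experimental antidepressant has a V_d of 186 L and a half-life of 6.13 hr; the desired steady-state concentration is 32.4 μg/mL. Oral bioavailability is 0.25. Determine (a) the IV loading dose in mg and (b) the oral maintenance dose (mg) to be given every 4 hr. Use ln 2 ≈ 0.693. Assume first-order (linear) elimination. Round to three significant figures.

(a) 6030 mg; (b) 10900 mg

LD = Vd × C = 186.0 × 32.4 = 6026 mg
CL = 0.693 × Vd / t½ = 0.693 × 186.0 / 6.13 = 21.03 L/h
D = CL × Css × τ / F = 21.03 × 32.4 × 4 / 0.25 = 10900 mg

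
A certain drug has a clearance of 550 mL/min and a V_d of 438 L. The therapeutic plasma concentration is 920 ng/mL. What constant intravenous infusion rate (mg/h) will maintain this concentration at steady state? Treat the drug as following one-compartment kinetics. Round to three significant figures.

30.4 mg/h

CL = 550 mL/min = 550 × 0.06 = 33.00 L/h
C = 920 ng/mL = 0.9200 mg/L
Rate = CL × Css = 33.00 × 0.92 = 30.36 mg/h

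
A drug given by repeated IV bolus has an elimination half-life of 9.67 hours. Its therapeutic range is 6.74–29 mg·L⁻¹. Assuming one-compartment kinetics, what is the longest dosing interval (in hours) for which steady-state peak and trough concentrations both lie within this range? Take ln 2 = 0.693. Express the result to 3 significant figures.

k = 0.693 / t½ = 0.693 / 9.67 = 0.07166 h⁻¹
Between IV bolus doses, concentration decays as C = C₀·e^(−kτ), so C_peak/C_trough = e^(kτ).
τ_max = ln(C_peak/C_trough) / k = ln(29/6.74) / 0.07166 = 1.459 / 0.07166 = 20.36 h

20.4 h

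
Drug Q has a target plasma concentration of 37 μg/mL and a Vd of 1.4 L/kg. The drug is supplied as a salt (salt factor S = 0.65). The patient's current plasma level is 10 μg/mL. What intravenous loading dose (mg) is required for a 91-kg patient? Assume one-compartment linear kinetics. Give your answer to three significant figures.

Total Vd = 1.4 × 91 = 127.4 L
Concentration deficit ΔC = 37 − 10 = 27.00 mg/L
LD = Vd × ΔC / S = 127.4 × 27.00 / 0.65 = 5292 mg

5290 mg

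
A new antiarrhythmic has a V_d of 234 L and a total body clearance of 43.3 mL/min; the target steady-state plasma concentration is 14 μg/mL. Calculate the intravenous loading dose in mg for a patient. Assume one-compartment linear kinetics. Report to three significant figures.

LD = Vd × C = 234.0 × 14.00 = 3276 mg

3280 mg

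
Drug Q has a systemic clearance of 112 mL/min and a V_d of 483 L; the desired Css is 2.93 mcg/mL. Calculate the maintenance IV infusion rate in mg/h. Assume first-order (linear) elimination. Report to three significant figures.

CL = 112 mL/min = 112 × 0.06 = 6.720 L/h
Rate = CL × Css = 6.720 × 2.93 = 19.69 mg/h

19.7 mg/h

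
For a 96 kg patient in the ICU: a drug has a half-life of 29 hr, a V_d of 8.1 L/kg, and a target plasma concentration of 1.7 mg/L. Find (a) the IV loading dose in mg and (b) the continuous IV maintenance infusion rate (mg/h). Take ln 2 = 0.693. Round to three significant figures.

(a) 1320 mg; (b) 31.6 mg/h

Vd(total) = 96 kg × 8.1 L/kg = 777.6 L
LD = Vd × C = 777.6 × 1.7 = 1322 mg
CL = 0.693 × Vd / t½ = 0.693 × 777.6 / 29 = 18.58 L/h
Infusion rate = CL × Css = 18.58 × 1.7 = 31.59 mg/h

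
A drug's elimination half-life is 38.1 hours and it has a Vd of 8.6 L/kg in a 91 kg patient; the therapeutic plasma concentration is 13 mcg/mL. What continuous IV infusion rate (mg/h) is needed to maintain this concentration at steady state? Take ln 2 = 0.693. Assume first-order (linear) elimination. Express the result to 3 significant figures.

185 mg/h

Total Vd = 8.6 × 91 = 782.6 L
CL = 0.693 × Vd / t½ = 0.693 × 782.6 / 38.1 = 14.23 L/h
Infusion rate = CL × Css = 14.23 × 13 = 185.0 mg/h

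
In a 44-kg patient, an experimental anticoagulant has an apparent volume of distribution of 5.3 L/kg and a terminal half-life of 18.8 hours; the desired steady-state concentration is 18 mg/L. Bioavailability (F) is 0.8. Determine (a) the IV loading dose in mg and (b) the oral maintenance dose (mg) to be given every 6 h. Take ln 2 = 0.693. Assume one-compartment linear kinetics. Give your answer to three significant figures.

(a) 4200 mg; (b) 1160 mg

Vd = 5.3 L/kg × 44 kg = 233.2 L
LD = Vd × C = 233.2 × 18 = 4198 mg
CL = 0.693 × Vd / t½ = 0.693 × 233.2 / 18.8 = 8.596 L/h
D = CL × Css × τ / F = 8.596 × 18 × 6 / 0.8 = 1160 mg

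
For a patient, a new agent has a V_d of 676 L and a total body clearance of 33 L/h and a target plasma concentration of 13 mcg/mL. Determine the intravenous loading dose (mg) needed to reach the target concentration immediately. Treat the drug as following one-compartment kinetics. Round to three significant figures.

8790 mg

LD = Vd × C = 676.0 × 13.00 = 8788 mg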